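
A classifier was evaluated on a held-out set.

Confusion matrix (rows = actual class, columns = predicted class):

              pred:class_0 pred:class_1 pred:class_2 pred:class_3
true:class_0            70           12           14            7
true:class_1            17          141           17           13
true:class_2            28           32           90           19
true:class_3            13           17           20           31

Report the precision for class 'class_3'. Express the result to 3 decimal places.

0.443

Take TP from the diagonal, FP from the rest of the 'class_3' prediction marginal, FN from the rest of the 'class_3' actual marginal.
precision = TP/(TP+FP).
class_3: TP=31, FP=7+13+19=39 → 31/70 = 0.4429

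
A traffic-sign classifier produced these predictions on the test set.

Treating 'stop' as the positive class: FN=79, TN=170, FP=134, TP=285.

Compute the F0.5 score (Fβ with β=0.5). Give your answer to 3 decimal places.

Fβ = (1+β²)·TP / ((1+β²)·TP + β²·FN + FP), with β²=1/4
= 1.25·285 / (1.25·285 + 0.25·79 + 134) = 0.699

0.699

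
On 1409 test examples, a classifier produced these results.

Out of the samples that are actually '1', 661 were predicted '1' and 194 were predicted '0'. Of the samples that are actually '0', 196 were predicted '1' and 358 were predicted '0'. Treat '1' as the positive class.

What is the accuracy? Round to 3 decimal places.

0.723

Accuracy = (TP+TN)/N = (661+358)/1409 = 0.723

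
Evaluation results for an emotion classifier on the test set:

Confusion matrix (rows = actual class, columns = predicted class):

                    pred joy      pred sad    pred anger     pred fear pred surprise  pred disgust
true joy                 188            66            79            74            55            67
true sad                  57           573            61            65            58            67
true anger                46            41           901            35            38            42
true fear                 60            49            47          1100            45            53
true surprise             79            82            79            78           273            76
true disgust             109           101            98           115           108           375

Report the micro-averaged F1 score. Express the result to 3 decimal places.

0.627

Micro-averaging pools counts across classes: ΣTP=3410, ΣFP=2030, ΣFN=2030.
Micro-F1 score = 2·TP/(2·TP+FP+FN) on pooled counts = 0.627 (equals overall accuracy in single-label multiclass).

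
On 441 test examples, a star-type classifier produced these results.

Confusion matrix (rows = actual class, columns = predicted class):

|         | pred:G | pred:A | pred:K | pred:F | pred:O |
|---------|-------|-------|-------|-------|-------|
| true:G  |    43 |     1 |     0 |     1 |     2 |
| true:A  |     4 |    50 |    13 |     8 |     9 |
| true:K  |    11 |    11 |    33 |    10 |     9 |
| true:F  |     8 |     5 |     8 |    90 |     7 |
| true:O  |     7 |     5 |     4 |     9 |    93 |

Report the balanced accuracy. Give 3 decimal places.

Balanced accuracy = mean of per-class recall.
  G: recall = 43/47 = 0.9149
  A: recall = 50/84 = 0.5952
  K: recall = 33/74 = 0.4459
  F: recall = 90/118 = 0.7627
  O: recall = 93/118 = 0.7881
Mean = (0.9149 + 0.5952 + 0.4459 + 0.7627 + 0.7881) / 5 = 0.701

0.701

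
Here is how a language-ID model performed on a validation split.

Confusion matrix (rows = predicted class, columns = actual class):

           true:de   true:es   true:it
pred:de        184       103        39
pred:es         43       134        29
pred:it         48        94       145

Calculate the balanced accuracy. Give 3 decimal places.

0.585

Balanced accuracy = mean of per-class recall.
  de: recall = 184/275 = 0.6691
  es: recall = 134/331 = 0.4048
  it: recall = 145/213 = 0.6808
Mean = (0.6691 + 0.4048 + 0.6808) / 3 = 0.585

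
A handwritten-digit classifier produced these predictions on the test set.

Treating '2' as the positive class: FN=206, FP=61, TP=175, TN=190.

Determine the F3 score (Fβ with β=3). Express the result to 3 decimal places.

0.477

Fβ = (1+β²)·TP / ((1+β²)·TP + β²·FN + FP), with β²=9
= 10·175 / (10·175 + 9·206 + 61) = 0.477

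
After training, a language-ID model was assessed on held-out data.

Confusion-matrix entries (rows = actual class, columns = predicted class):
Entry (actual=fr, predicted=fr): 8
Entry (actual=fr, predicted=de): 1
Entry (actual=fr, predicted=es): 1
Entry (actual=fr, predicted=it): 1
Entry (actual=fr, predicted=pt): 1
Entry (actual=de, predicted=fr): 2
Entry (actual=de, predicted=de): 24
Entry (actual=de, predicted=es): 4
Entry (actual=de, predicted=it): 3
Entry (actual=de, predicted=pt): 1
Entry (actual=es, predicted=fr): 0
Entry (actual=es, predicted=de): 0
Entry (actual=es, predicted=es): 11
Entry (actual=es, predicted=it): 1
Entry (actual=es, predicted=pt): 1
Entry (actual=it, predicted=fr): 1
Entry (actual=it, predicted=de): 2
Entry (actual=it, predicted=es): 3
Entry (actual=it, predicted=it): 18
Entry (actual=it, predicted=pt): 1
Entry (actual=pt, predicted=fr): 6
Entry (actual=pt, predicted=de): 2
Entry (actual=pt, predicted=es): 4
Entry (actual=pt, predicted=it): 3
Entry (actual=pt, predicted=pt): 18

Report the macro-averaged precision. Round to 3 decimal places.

0.657

Per-class precision (TP/(TP+FP)):
  fr: TP=8, FP=2+0+1+6=9 → 8/17 = 0.4706
  de: TP=24, FP=1+0+2+2=5 → 24/29 = 0.8276
  es: TP=11, FP=1+4+3+4=12 → 11/23 = 0.4783
  it: TP=18, FP=1+3+1+3=8 → 18/26 = 0.6923
  pt: TP=18, FP=1+1+1+1=4 → 18/22 = 0.8182
Macro-precision = mean = (0.4706 + 0.8276 + 0.4783 + 0.6923 + 0.8182) / 5 = 0.657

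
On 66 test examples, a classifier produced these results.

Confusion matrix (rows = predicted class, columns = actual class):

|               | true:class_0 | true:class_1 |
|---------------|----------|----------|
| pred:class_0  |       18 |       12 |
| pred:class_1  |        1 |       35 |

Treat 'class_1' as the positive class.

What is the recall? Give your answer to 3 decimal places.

Recall = TP/(TP+FN) = 35/(35+12) = 35/47 = 0.745

0.745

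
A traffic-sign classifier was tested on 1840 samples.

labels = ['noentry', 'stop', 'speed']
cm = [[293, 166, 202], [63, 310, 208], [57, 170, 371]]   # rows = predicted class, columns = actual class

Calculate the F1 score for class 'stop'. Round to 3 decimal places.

0.505

One-vs-rest for 'stop': TP = diagonal; FP = other classes predicted 'stop'; FN = 'stop' predicted as other.
F1 score = 2·TP/(2·TP+FP+FN).
stop: TP=310, FP=63+208=271, FN=166+170=336 → 620/1227 = 0.5053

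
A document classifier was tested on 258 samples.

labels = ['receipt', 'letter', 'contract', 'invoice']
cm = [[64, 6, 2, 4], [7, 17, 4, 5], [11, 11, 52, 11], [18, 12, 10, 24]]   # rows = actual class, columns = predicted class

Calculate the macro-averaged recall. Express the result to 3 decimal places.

0.586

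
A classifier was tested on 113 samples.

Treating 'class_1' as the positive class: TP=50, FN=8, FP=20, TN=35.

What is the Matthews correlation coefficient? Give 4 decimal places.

MCC = (TP·TN − FP·FN) / √((TP+FP)(TP+FN)(TN+FP)(TN+FN))
Numerator = 50·35 − 20·8 = 1590
Denominator = √(70·58·55·43) = √9601900 = 3098.6933
MCC = 1590 / 3098.6933 = 0.5131

0.5131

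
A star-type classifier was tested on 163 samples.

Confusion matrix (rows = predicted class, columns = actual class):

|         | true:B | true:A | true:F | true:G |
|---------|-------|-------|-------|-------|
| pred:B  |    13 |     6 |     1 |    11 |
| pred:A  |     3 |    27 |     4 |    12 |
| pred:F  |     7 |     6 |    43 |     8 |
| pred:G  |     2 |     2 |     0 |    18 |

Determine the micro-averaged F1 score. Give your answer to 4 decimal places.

Micro-averaging pools counts across classes: ΣTP=101, ΣFP=62, ΣFN=62.
Micro-F1 score = 2·TP/(2·TP+FP+FN) on pooled counts = 0.6196 (equals overall accuracy in single-label multiclass).

0.6196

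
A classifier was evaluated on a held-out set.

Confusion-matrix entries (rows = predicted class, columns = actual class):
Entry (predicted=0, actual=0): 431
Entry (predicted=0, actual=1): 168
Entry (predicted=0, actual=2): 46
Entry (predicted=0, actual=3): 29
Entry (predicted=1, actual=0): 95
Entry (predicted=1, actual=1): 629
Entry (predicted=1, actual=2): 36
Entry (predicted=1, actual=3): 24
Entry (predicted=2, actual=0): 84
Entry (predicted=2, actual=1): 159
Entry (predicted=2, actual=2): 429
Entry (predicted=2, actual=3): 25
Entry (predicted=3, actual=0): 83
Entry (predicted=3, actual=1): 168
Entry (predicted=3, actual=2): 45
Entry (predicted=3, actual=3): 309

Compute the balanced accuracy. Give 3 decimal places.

0.688

Balanced accuracy = mean of per-class recall.
  0: recall = 431/693 = 0.6219
  1: recall = 629/1124 = 0.5596
  2: recall = 429/556 = 0.7716
  3: recall = 309/387 = 0.7984
Mean = (0.6219 + 0.5596 + 0.7716 + 0.7984) / 4 = 0.688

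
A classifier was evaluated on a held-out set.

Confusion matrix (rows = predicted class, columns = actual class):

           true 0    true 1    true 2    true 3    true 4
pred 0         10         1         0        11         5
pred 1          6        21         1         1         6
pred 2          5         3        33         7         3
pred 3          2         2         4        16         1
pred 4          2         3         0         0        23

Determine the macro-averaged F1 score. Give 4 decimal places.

Per-class F1 score (2·TP/(2·TP+FP+FN)):
  0: TP=10, FP=1+0+11+5=17, FN=6+5+2+2=15 → 20/52 = 0.38462
  1: TP=21, FP=6+1+1+6=14, FN=1+3+2+3=9 → 42/65 = 0.64615
  2: TP=33, FP=5+3+7+3=18, FN=0+1+4+0=5 → 66/89 = 0.74157
  3: TP=16, FP=2+2+4+1=9, FN=11+1+7+0=19 → 32/60 = 0.53333
  4: TP=23, FP=2+3+0+0=5, FN=5+6+3+1=15 → 46/66 = 0.69697
Macro-F1 score = mean = (0.38462 + 0.64615 + 0.74157 + 0.53333 + 0.69697) / 5 = 0.6005

0.6005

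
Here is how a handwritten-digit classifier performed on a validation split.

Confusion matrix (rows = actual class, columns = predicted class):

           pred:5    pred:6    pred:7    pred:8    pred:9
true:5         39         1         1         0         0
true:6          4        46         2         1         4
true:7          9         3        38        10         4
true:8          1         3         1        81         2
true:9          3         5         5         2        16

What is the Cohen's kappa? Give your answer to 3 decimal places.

0.720

Observed agreement pₒ = trace/N = 220/281 = 0.7829
Expected agreement pₑ = Σ (rowᵢ·colᵢ)/N² = (41·56 + 57·58 + 64·47 + 88·94 + 31·26)/281² = 0.2240
κ = (pₒ − pₑ)/(1 − pₑ) = (0.7829 − 0.2240)/(1 − 0.2240) = 0.720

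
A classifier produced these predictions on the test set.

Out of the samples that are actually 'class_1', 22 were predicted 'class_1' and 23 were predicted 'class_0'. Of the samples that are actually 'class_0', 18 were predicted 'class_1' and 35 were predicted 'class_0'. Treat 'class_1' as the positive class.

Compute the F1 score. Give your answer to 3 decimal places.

0.518

Precision = TP/(TP+FP) = 22/40 = 0.5500
Recall = TP/(TP+FN) = 22/45 = 0.4889
F1 = 2·TP/(2·TP+FP+FN) = 44/85 = 0.518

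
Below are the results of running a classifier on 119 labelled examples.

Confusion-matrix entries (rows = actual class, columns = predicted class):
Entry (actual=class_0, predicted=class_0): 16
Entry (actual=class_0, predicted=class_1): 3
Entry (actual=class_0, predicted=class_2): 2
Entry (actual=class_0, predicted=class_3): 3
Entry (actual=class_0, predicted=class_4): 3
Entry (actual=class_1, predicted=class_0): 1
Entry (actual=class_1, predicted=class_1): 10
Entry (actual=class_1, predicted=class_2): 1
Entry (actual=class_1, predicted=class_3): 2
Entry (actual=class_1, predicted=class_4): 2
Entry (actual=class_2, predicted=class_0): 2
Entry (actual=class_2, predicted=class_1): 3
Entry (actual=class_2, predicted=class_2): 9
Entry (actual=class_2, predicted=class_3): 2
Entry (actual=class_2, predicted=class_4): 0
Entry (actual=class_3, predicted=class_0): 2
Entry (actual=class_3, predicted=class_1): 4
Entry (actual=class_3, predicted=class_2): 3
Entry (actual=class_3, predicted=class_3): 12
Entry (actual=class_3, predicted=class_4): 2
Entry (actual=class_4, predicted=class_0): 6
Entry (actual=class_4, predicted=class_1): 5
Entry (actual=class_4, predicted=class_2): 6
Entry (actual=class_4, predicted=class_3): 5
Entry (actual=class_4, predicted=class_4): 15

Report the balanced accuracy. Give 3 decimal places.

Balanced accuracy = mean of per-class recall.
  class_0: recall = 16/27 = 0.5926
  class_1: recall = 10/16 = 0.6250
  class_2: recall = 9/16 = 0.5625
  class_3: recall = 12/23 = 0.5217
  class_4: recall = 15/37 = 0.4054
Mean = (0.5926 + 0.6250 + 0.5625 + 0.5217 + 0.4054) / 5 = 0.541

0.541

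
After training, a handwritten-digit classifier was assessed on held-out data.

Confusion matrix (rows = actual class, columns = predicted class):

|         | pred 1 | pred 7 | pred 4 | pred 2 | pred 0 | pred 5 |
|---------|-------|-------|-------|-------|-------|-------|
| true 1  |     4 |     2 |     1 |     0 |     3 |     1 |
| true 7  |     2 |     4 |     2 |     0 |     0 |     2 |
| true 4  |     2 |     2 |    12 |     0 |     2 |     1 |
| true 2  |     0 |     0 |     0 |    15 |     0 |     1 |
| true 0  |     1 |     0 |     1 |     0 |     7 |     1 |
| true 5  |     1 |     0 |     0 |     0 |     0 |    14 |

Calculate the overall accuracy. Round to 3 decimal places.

0.691

Accuracy = trace / total = (4+4+12+15+7+14=56) / 81 = 56/81 = 0.691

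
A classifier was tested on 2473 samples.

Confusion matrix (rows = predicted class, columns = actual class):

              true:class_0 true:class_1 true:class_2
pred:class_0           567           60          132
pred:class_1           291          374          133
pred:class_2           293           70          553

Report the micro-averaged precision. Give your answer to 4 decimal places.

0.6041

Micro-averaging pools counts across classes: ΣTP=1494, ΣFP=979, ΣFN=979.
Micro-precision = TP/(TP+FP) on pooled counts = 0.6041 (equals overall accuracy in single-label multiclass).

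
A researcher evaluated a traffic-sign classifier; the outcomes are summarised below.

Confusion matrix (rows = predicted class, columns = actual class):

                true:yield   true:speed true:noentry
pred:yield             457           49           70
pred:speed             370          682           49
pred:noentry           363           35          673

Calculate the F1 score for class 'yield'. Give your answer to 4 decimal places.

0.5176

Treat 'yield' as positive and all other classes as negative.
F1 score = 2·TP/(2·TP+FP+FN).
yield: TP=457, FP=49+70=119, FN=370+363=733 → 914/1766 = 0.51755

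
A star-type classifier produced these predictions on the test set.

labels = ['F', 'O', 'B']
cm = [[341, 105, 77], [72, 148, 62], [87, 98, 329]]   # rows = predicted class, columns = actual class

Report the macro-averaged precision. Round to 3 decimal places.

Per-class precision (TP/(TP+FP)):
  F: TP=341, FP=105+77=182 → 341/523 = 0.6520
  O: TP=148, FP=72+62=134 → 148/282 = 0.5248
  B: TP=329, FP=87+98=185 → 329/514 = 0.6401
Macro-precision = mean = (0.6520 + 0.5248 + 0.6401) / 3 = 0.606

0.606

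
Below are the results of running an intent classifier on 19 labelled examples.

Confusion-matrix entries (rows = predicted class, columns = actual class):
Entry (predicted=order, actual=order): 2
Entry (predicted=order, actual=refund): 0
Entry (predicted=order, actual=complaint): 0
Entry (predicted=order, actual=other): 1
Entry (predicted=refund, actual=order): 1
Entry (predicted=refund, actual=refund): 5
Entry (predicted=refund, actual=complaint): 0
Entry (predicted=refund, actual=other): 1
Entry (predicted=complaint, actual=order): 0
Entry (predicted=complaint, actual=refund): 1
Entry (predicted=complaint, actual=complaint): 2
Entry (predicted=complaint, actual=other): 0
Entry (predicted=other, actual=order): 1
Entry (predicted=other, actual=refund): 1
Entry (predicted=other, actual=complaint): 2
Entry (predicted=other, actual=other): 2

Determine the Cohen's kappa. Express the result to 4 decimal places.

0.4242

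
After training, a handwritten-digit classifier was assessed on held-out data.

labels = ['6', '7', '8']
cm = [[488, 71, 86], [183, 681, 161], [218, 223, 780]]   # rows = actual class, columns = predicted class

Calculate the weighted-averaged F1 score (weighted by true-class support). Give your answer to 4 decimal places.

0.6765

Per-class F1 score (2·TP/(2·TP+FP+FN)):
  6: TP=488, FP=183+218=401, FN=71+86=157 → 976/1534 = 0.63625
  7: TP=681, FP=71+223=294, FN=183+161=344 → 1362/2000 = 0.68100
  8: TP=780, FP=86+161=247, FN=218+223=441 → 1560/2248 = 0.69395
Weighted-F1 score = Σ (supportᵢ/N)·F1 scoreᵢ with N=2891: (645/2891)·0.63625 + (1025/2891)·0.68100 + (1221/2891)·0.69395 = 0.6765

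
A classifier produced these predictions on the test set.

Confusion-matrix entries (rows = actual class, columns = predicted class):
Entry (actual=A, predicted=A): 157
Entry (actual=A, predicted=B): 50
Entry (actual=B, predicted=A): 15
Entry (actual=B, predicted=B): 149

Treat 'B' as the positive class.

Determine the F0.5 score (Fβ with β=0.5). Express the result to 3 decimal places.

Fβ = (1+β²)·TP / ((1+β²)·TP + β²·FN + FP), with β²=1/4
= 1.25·149 / (1.25·149 + 0.25·15 + 50) = 0.776

0.776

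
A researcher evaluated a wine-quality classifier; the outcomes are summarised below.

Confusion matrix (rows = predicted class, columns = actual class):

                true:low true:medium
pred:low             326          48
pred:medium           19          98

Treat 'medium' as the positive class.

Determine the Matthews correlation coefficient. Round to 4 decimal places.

MCC = (TP·TN − FP·FN) / √((TP+FP)(TP+FN)(TN+FP)(TN+FN))
Numerator = 98·326 − 19·48 = 31036
Denominator = √(117·146·345·374) = √2204090460 = 46947.7418
MCC = 31036 / 46947.7418 = 0.6611

0.6611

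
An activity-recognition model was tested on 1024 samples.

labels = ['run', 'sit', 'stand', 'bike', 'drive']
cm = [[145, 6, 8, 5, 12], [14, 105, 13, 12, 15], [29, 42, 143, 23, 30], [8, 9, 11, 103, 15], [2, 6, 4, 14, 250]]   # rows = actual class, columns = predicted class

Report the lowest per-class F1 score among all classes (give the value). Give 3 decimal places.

0.641

Per-class F1 score (2·TP/(2·TP+FP+FN)):
  run: TP=145, FP=14+29+8+2=53, FN=6+8+5+12=31 → 290/374 = 0.7754
  sit: TP=105, FP=6+42+9+6=63, FN=14+13+12+15=54 → 210/327 = 0.6422
  stand: TP=143, FP=8+13+11+4=36, FN=29+42+23+30=124 → 286/446 = 0.6413
  bike: TP=103, FP=5+12+23+14=54, FN=8+9+11+15=43 → 206/303 = 0.6799
  drive: TP=250, FP=12+15+30+15=72, FN=2+6+4+14=26 → 500/598 = 0.8361
Lowest is class 'stand' with F1 score = 0.641.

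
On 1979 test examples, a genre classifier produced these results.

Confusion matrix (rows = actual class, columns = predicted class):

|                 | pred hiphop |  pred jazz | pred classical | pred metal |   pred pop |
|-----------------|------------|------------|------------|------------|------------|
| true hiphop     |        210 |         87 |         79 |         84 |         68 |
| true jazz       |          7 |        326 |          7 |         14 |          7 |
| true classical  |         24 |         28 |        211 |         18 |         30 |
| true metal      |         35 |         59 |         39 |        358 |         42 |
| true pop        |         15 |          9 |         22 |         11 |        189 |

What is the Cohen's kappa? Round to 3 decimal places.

0.566

Observed agreement pₒ = trace/N = 1294/1979 = 0.6539
Expected agreement pₑ = Σ (rowᵢ·colᵢ)/N² = (528·291 + 361·509 + 311·358 + 533·485 + 246·336)/1979² = 0.2017
κ = (pₒ − pₑ)/(1 − pₑ) = (0.6539 − 0.2017)/(1 − 0.2017) = 0.566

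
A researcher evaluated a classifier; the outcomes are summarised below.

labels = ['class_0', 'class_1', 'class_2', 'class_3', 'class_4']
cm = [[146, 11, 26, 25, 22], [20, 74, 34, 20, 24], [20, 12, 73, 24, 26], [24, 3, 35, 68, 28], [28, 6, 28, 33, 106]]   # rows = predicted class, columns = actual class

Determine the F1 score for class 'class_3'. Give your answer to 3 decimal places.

One-vs-rest for 'class_3': TP = diagonal; FP = other classes predicted 'class_3'; FN = 'class_3' predicted as other.
F1 score = 2·TP/(2·TP+FP+FN).
class_3: TP=68, FP=24+3+35+28=90, FN=25+20+24+33=102 → 136/328 = 0.4146

0.415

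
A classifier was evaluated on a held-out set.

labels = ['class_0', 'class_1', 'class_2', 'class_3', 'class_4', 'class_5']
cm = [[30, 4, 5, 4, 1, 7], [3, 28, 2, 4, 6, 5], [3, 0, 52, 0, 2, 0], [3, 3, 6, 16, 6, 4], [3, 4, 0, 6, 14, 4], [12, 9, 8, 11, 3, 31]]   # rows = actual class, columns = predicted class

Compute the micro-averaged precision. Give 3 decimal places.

Micro-averaging pools counts across classes: ΣTP=171, ΣFP=128, ΣFN=128.
Micro-precision = TP/(TP+FP) on pooled counts = 0.572 (equals overall accuracy in single-label multiclass).

0.572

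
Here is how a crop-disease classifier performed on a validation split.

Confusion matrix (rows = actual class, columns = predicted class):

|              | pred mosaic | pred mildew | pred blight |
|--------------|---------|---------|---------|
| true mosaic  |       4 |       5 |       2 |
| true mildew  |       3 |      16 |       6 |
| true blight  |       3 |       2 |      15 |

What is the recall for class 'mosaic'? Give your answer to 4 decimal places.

Treat 'mosaic' as positive and all other classes as negative.
recall = TP/(TP+FN).
mosaic: TP=4, FN=5+2=7 → 4/11 = 0.36364

0.3636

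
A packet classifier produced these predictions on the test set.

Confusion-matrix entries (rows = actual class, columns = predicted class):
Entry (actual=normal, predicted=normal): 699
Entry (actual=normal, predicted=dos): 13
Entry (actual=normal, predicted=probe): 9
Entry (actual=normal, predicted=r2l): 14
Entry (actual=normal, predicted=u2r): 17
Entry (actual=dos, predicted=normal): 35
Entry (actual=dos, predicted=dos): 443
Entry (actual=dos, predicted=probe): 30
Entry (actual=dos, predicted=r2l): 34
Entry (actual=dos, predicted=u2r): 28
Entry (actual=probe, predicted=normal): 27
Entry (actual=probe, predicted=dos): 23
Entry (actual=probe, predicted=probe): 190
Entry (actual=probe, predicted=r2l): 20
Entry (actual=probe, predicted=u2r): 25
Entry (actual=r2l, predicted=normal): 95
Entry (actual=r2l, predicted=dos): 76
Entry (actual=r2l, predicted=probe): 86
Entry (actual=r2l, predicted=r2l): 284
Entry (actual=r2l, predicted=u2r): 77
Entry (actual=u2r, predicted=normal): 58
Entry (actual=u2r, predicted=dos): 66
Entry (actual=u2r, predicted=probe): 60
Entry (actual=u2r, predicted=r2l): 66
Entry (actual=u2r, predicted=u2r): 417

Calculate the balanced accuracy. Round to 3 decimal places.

0.692

Balanced accuracy = mean of per-class recall.
  normal: recall = 699/752 = 0.9295
  dos: recall = 443/570 = 0.7772
  probe: recall = 190/285 = 0.6667
  r2l: recall = 284/618 = 0.4595
  u2r: recall = 417/667 = 0.6252
Mean = (0.9295 + 0.7772 + 0.6667 + 0.4595 + 0.6252) / 5 = 0.692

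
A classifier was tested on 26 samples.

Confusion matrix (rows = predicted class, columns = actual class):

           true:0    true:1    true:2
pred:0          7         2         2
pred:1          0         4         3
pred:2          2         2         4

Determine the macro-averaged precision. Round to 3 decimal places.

0.569

Per-class precision (TP/(TP+FP)):
  0: TP=7, FP=2+2=4 → 7/11 = 0.6364
  1: TP=4, FP=0+3=3 → 4/7 = 0.5714
  2: TP=4, FP=2+2=4 → 4/8 = 0.5000
Macro-precision = mean = (0.6364 + 0.5714 + 0.5000) / 3 = 0.569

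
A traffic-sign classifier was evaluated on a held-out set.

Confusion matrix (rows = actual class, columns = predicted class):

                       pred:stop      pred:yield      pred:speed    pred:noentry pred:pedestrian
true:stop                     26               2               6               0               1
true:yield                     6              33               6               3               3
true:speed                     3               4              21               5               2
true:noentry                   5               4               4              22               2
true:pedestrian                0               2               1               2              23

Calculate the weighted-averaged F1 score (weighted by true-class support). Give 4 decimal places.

0.6715

Per-class F1 score (2·TP/(2·TP+FP+FN)):
  stop: TP=26, FP=6+3+5+0=14, FN=2+6+0+1=9 → 52/75 = 0.69333
  yield: TP=33, FP=2+4+4+2=12, FN=6+6+3+3=18 → 66/96 = 0.68750
  speed: TP=21, FP=6+6+4+1=17, FN=3+4+5+2=14 → 42/73 = 0.57534
  noentry: TP=22, FP=0+3+5+2=10, FN=5+4+4+2=15 → 44/69 = 0.63768
  pedestrian: TP=23, FP=1+3+2+2=8, FN=0+2+1+2=5 → 46/59 = 0.77966
Weighted-F1 score = Σ (supportᵢ/N)·F1 scoreᵢ with N=186: (35/186)·0.69333 + (51/186)·0.68750 + (35/186)·0.57534 + (37/186)·0.63768 + (28/186)·0.77966 = 0.6715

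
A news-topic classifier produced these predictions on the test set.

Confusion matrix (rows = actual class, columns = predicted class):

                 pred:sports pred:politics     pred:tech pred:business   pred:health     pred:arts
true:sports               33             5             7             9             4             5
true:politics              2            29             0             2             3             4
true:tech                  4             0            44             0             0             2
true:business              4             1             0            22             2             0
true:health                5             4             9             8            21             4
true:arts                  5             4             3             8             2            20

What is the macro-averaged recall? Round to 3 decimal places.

Per-class recall (TP/(TP+FN)):
  sports: TP=33, FN=5+7+9+4+5=30 → 33/63 = 0.5238
  politics: TP=29, FN=2+0+2+3+4=11 → 29/40 = 0.7250
  tech: TP=44, FN=4+0+0+0+2=6 → 44/50 = 0.8800
  business: TP=22, FN=4+1+0+2+0=7 → 22/29 = 0.7586
  health: TP=21, FN=5+4+9+8+4=30 → 21/51 = 0.4118
  arts: TP=20, FN=5+4+3+8+2=22 → 20/42 = 0.4762
Macro-recall = mean = (0.5238 + 0.7250 + 0.8800 + 0.7586 + 0.4118 + 0.4762) / 6 = 0.629

0.629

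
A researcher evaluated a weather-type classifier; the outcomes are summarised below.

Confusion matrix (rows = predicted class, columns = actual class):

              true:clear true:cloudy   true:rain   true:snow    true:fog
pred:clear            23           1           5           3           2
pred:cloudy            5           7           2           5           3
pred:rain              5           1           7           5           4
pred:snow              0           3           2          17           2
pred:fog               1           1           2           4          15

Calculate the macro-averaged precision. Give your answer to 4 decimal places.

Per-class precision (TP/(TP+FP)):
  clear: TP=23, FP=1+5+3+2=11 → 23/34 = 0.67647
  cloudy: TP=7, FP=5+2+5+3=15 → 7/22 = 0.31818
  rain: TP=7, FP=5+1+5+4=15 → 7/22 = 0.31818
  snow: TP=17, FP=0+3+2+2=7 → 17/24 = 0.70833
  fog: TP=15, FP=1+1+2+4=8 → 15/23 = 0.65217
Macro-precision = mean = (0.67647 + 0.31818 + 0.31818 + 0.70833 + 0.65217) / 5 = 0.5347

0.5347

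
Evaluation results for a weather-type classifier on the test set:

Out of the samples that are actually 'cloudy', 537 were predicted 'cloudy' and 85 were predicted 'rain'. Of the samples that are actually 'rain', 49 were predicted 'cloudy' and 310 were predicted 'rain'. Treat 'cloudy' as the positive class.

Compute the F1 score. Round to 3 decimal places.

0.889

Precision = TP/(TP+FP) = 537/586 = 0.9164
Recall = TP/(TP+FN) = 537/622 = 0.8633
F1 = 2·TP/(2·TP+FP+FN) = 1074/1208 = 0.889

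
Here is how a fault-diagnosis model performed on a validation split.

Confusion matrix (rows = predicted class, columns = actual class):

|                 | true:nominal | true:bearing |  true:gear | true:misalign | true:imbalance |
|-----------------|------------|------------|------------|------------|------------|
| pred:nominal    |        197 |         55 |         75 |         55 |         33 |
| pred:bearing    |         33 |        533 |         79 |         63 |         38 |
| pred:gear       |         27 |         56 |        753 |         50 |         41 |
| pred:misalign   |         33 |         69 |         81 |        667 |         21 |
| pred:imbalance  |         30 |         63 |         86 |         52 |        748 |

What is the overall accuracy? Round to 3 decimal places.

0.736

Accuracy = trace / total = (197+533+753+667+748=2898) / 3938 = 2898/3938 = 0.736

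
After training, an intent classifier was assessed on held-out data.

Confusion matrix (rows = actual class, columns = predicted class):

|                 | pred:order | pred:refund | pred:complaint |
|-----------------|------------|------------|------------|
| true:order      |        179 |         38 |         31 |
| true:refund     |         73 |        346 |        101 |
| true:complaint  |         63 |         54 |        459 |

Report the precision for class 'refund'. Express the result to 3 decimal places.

0.790

Treat 'refund' as positive and all other classes as negative.
precision = TP/(TP+FP).
refund: TP=346, FP=38+54=92 → 346/438 = 0.7900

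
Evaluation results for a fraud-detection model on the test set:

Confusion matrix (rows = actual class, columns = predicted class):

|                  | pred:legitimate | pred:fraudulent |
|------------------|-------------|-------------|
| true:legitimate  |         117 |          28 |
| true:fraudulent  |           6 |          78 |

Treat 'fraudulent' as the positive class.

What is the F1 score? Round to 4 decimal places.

0.8211

Precision = TP/(TP+FP) = 78/106 = 0.7358
Recall = TP/(TP+FN) = 78/84 = 0.9286
F1 = 2·TP/(2·TP+FP+FN) = 156/190 = 0.8211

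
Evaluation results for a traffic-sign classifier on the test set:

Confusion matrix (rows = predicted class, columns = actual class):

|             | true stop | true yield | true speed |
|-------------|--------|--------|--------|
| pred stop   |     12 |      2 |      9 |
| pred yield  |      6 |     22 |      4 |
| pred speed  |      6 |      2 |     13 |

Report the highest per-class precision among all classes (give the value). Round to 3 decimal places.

0.688

Per-class precision (TP/(TP+FP)):
  stop: TP=12, FP=2+9=11 → 12/23 = 0.5217
  yield: TP=22, FP=6+4=10 → 22/32 = 0.6875
  speed: TP=13, FP=6+2=8 → 13/21 = 0.6190
Highest is class 'yield' with precision = 0.688.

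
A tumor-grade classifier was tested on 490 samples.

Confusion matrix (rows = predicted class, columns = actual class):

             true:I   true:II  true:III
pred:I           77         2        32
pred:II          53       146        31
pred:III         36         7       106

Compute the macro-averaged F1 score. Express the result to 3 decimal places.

Per-class F1 score (2·TP/(2·TP+FP+FN)):
  I: TP=77, FP=2+32=34, FN=53+36=89 → 154/277 = 0.5560
  II: TP=146, FP=53+31=84, FN=2+7=9 → 292/385 = 0.7584
  III: TP=106, FP=36+7=43, FN=32+31=63 → 212/318 = 0.6667
Macro-F1 score = mean = (0.5560 + 0.7584 + 0.6667) / 3 = 0.660

0.660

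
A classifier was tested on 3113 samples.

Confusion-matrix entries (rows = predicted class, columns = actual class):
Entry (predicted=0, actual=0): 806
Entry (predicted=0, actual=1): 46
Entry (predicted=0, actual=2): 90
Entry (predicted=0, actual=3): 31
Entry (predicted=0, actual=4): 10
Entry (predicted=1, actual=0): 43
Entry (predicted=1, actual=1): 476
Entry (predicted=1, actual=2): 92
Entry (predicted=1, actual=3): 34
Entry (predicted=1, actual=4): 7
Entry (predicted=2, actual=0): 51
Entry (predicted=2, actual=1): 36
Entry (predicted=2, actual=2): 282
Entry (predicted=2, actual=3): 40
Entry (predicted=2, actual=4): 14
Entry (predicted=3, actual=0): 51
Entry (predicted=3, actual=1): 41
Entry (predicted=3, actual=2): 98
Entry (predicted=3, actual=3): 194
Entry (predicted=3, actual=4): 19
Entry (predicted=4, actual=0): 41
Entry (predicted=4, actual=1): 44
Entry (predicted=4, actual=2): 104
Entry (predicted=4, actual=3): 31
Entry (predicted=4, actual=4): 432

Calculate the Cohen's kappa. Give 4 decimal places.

Observed agreement pₒ = trace/N = 2190/3113 = 0.70350
Expected agreement pₑ = Σ (rowᵢ·colᵢ)/N² = (992·983 + 643·652 + 666·423 + 330·403 + 482·652)/3113² = 0.21911
κ = (pₒ − pₑ)/(1 − pₑ) = (0.70350 − 0.21911)/(1 − 0.21911) = 0.6203

0.6203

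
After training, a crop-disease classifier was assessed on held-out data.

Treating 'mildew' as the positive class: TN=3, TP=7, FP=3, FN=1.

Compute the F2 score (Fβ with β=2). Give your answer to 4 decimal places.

Fβ = (1+β²)·TP / ((1+β²)·TP + β²·FN + FP), with β²=4
= 5·7 / (5·7 + 4·1 + 3) = 0.8333

0.8333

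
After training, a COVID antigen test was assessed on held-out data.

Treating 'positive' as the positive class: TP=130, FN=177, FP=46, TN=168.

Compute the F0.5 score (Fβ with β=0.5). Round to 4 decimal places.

0.6429

Fβ = (1+β²)·TP / ((1+β²)·TP + β²·FN + FP), with β²=1/4
= 1.25·130 / (1.25·130 + 0.25·177 + 46) = 0.6429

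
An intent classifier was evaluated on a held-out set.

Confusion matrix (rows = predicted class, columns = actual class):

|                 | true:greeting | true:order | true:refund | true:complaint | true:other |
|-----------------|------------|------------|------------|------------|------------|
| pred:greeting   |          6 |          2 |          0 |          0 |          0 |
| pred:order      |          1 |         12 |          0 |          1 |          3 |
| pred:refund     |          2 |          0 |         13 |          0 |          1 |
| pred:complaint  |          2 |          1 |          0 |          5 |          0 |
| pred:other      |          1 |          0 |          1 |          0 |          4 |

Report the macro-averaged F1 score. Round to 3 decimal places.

0.700

Per-class F1 score (2·TP/(2·TP+FP+FN)):
  greeting: TP=6, FP=2+0+0+0=2, FN=1+2+2+1=6 → 12/20 = 0.6000
  order: TP=12, FP=1+0+1+3=5, FN=2+0+1+0=3 → 24/32 = 0.7500
  refund: TP=13, FP=2+0+0+1=3, FN=0+0+0+1=1 → 26/30 = 0.8667
  complaint: TP=5, FP=2+1+0+0=3, FN=0+1+0+0=1 → 10/14 = 0.7143
  other: TP=4, FP=1+0+1+0=2, FN=0+3+1+0=4 → 8/14 = 0.5714
Macro-F1 score = mean = (0.6000 + 0.7500 + 0.8667 + 0.7143 + 0.5714) / 5 = 0.700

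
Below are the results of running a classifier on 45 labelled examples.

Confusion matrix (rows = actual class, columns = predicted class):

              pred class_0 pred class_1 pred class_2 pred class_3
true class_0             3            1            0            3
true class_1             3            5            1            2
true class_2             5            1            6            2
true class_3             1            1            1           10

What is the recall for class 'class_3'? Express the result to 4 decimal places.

Treat 'class_3' as positive and all other classes as negative.
recall = TP/(TP+FN).
class_3: TP=10, FN=1+1+1=3 → 10/13 = 0.76923

0.7692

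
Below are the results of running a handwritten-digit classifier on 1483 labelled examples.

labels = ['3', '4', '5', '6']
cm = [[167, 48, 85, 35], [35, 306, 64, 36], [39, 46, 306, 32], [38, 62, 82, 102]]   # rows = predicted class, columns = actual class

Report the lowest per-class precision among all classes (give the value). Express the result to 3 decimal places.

Per-class precision (TP/(TP+FP)):
  3: TP=167, FP=48+85+35=168 → 167/335 = 0.4985
  4: TP=306, FP=35+64+36=135 → 306/441 = 0.6939
  5: TP=306, FP=39+46+32=117 → 306/423 = 0.7234
  6: TP=102, FP=38+62+82=182 → 102/284 = 0.3592
Lowest is class '6' with precision = 0.359.

0.359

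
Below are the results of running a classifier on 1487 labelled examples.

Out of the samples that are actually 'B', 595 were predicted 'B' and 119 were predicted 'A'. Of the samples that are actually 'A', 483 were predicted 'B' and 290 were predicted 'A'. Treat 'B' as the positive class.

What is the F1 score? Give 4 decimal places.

0.6641

Precision = TP/(TP+FP) = 595/1078 = 0.5519
Recall = TP/(TP+FN) = 595/714 = 0.8333
F1 = 2·TP/(2·TP+FP+FN) = 1190/1792 = 0.6641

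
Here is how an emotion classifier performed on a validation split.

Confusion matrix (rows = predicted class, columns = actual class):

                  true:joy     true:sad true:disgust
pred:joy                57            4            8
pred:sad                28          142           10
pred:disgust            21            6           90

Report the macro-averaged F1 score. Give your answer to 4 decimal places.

Per-class F1 score (2·TP/(2·TP+FP+FN)):
  joy: TP=57, FP=4+8=12, FN=28+21=49 → 114/175 = 0.65143
  sad: TP=142, FP=28+10=38, FN=4+6=10 → 284/332 = 0.85542
  disgust: TP=90, FP=21+6=27, FN=8+10=18 → 180/225 = 0.80000
Macro-F1 score = mean = (0.65143 + 0.85542 + 0.80000) / 3 = 0.7690

0.7690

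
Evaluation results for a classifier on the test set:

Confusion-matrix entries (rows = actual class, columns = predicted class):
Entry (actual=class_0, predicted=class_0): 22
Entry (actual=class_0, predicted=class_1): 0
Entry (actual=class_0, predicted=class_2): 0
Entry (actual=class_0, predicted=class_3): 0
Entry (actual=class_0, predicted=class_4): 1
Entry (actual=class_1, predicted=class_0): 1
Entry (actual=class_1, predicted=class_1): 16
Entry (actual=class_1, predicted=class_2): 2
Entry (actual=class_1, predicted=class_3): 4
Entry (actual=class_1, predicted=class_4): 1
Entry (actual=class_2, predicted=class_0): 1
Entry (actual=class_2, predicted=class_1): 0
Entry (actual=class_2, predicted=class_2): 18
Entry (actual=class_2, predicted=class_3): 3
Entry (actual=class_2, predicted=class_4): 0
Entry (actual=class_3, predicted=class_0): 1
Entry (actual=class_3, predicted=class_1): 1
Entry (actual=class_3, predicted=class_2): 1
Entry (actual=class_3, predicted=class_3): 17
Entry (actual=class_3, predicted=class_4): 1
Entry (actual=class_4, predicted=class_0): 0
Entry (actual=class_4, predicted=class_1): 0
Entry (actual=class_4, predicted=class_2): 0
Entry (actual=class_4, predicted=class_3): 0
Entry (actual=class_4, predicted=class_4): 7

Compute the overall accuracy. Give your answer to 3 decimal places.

0.825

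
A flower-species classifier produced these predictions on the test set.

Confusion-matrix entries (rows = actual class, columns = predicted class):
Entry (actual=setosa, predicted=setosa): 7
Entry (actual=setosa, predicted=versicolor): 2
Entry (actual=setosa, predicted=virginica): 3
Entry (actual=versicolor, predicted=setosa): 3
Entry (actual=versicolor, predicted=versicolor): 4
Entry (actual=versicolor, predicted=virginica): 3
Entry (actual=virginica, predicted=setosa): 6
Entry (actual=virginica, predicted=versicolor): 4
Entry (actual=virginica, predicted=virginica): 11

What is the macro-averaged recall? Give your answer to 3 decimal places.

Per-class recall (TP/(TP+FN)):
  setosa: TP=7, FN=2+3=5 → 7/12 = 0.5833
  versicolor: TP=4, FN=3+3=6 → 4/10 = 0.4000
  virginica: TP=11, FN=6+4=10 → 11/21 = 0.5238
Macro-recall = mean = (0.5833 + 0.4000 + 0.5238) / 3 = 0.502

0.502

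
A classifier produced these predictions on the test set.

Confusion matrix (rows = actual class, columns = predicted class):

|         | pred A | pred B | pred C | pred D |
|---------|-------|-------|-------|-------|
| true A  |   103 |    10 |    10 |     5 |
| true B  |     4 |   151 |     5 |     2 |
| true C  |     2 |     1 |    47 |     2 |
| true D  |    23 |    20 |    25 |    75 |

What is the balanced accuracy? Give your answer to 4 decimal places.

0.7913

Balanced accuracy = mean of per-class recall.
  A: recall = 103/128 = 0.80469
  B: recall = 151/162 = 0.93210
  C: recall = 47/52 = 0.90385
  D: recall = 75/143 = 0.52448
Mean = (0.80469 + 0.93210 + 0.90385 + 0.52448) / 4 = 0.7913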